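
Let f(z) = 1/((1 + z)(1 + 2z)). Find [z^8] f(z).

511

The denominator gives the recurrence a_n = −3a_(n−1) − 2a_(n−2) for n ≥ 2; the numerator fixes a_0 = 1, a_1 = -3.
Iterating: 1, -3, 7, -15, 31, -63, 127, -255, 511, so a_8 = 511.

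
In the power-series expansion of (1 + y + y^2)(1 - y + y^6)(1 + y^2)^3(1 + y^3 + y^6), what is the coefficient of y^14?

(1 + y + y^2) has coefficients 1,1,1 for degrees 0…2.
(1 - y + y^6) has coefficients 1,-1,0,0,0,0,1,0,0,0,0,0,0,0,0 for degrees 0…14.
Multiplying by (1 + y^2)^3 gives running coefficients 1,-1,3,-3,3,-3,2,-1,3,0,3,0,1,0,0 for degrees 0…14.
Finally multiplying by (1 + y^3 + y^6), the product of all factors after the first has coefficients 1,-1,3,-2,2,0,0,1,3,-1,5,0,3,2,3 for degrees 0…14.
[y^14] = 1·3 + 1·2 + 1·3 = 8.

8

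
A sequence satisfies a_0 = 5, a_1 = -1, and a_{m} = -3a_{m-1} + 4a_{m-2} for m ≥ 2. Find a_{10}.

The ordinary generating function has denominator 1 + 3q - 4q^2.
Iterating the recurrence: a_0,…,a_{10} = 5, -1, 23, -73, 311, -1225, 4919, -19657, 78647, -314569, 1258295.

1258295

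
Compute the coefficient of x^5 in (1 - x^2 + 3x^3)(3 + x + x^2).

3

(1 - x^2 + 3x^3) has coefficients 1,0,-1,3 for degrees 0…3.
(3 + x + x^2) has coefficients 3,1,1,0,0,0 for degrees 0…5.
[x^5] = 1·0 − 1·0 + 3·1 = 3.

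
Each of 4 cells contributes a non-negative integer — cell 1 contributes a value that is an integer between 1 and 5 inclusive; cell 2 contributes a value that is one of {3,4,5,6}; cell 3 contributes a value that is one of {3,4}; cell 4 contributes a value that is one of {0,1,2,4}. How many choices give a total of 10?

15

The generating function for the choices is (y + y^2 + y^3 + y^4 + y^5)·(y^3 + y^4 + y^5 + y^6)·(y^3 + y^4)·(1 + y + y^2 + y^4); the count is [y^10].
(y + y^2 + y^3 + y^4 + y^5) has coefficients 0,1,1,1,1,1 for degrees 0…5.
(y^3 + y^4 + y^5 + y^6) has coefficients 0,0,0,1,1,1,1,0,0,0,0 for degrees 0…10.
Multiplying by (y^3 + y^4) gives running coefficients 0,0,0,0,0,0,1,2,2,2,1 for degrees 0…10.
Finally multiplying by (1 + y + y^2 + y^4), the product of all factors after the first has coefficients 0,0,0,0,0,0,1,3,5,6,6 for degrees 0…10.
[y^10] = 1·6 + 1·5 + 1·3 + 1·1 + 1·0 = 15.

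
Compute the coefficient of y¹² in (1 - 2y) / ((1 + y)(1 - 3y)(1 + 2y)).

86269

Partial fractions give a closed form: a_n = (-3/4)·(-1)^n + (3/20)·3^n + (8/5)·(-2)^n.
At n = 12: a_12 = 86269.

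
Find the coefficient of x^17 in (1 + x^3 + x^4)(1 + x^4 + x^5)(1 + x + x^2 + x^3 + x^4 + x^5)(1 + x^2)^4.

(1 + x^3 + x^4) has coefficients 1,0,0,1,1 for degrees 0…4.
(1 + x^4 + x^5) has coefficients 1,0,0,0,1,1,0,0,0,0,0,0,0,0,0,0,0,0 for degrees 0…17.
Multiplying by (1 + x + x^2 + x^3 + x^4 + x^5) gives running coefficients 1,1,1,1,2,3,2,2,2,2,1,0,0,0,0,0,0,0 for degrees 0…17.
Finally multiplying by (1 + x^2)^4, the product of all factors after the first has coefficients 1,1,5,5,12,13,20,24,27,33,30,33,26,23,16,10,6,2 for degrees 0…17.
[x^17] = 1·2 + 1·16 + 1·23 = 41.

41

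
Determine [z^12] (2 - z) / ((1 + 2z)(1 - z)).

6827

Partial fractions give a closed form: a_n = (5/3)·(-2)^n + (1/3)·1^n.
At n = 12: a_12 = 6827.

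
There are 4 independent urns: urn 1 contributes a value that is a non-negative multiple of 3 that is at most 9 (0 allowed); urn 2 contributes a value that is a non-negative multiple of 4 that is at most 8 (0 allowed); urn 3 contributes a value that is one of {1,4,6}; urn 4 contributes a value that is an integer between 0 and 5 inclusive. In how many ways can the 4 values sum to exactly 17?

14

The generating function for the choices is (1 + q³ + q⁶ + q⁹)·(1 + q⁴ + q⁸)·(q + q⁴ + q⁶)·(1 + q + q² + q³ + q⁴ + q⁵); the count is [q¹⁷].
(1 + q³ + q⁶ + q⁹) has coefficients 1,0,0,1,0,0,1,0,0,1 for degrees 0…9.
(1 + q⁴ + q⁸) has coefficients 1,0,0,0,1,0,0,0,1,0,0,0,0,0,0,0,0,0 for degrees 0…17.
Multiplying by (q + q⁴ + q⁶) gives running coefficients 0,1,0,0,1,1,1,0,1,1,1,0,1,0,1,0,0,0 for degrees 0…17.
Finally multiplying by (1 + q + q² + q³ + q⁴ + q⁵), the product of all factors after the first has coefficients 0,1,1,1,2,3,4,3,4,5,5,4,4,4,4,3,2,2 for degrees 0…17.
[q¹⁷] = 1·2 + 1·4 + 1·4 + 1·4 = 14.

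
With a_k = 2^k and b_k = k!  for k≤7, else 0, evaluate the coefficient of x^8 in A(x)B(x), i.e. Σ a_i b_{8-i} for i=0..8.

Write out a_i and b_{8-i} for i = 0,…,8 and sum the products.
Σ = 1·0 + 2·5040 + 4·720 + 8·120 + 16·24 + 32·6 + 64·2 + 128·1 + 256·1 = 15008.

15008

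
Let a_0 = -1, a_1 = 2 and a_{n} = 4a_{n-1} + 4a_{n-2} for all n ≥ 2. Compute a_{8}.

The ordinary generating function has denominator 1 - 4z - 4z^2.
Iterating the recurrence: a_0,…,a_{8} = -1, 2, 4, 24, 112, 544, 2624, 12672, 61184.

61184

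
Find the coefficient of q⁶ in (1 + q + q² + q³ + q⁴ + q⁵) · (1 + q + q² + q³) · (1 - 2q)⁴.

-13

(1 + q + q² + q³ + q⁴ + q⁵) has coefficients 1,1,1,1,1,1 for degrees 0…5.
(1 + q + q² + q³) has coefficients 1,1,1,1,0,0,0 for degrees 0…6.
Finally multiplying by (1 - 2q)⁴, the product of all factors after the first has coefficients 1,-7,17,-15,0,8,-16 for degrees 0…6.
[q⁶] = 1·(-16) + 1·8 + 1·0 + 1·(-15) + 1·17 + 1·(-7) = -13.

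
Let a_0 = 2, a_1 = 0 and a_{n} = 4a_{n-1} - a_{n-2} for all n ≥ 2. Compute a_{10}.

-81090

The ordinary generating function has denominator 1 - 4x + x^2.
Iterating the recurrence: a_0,…,a_{10} = 2, 0, -2, -8, -30, -112, -418, -1560, -5822, -21728, -81090.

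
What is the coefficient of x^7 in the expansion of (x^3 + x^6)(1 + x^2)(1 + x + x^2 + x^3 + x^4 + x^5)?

(x^3 + x^6) has coefficients 0,0,0,1,0,0,1 for degrees 0…6.
(1 + x^2) has coefficients 1,0,1,0,0,0,0,0 for degrees 0…7.
Finally multiplying by (1 + x + x^2 + x^3 + x^4 + x^5), the product of all factors after the first has coefficients 1,1,2,2,2,2,1,1 for degrees 0…7.
[x^7] = 1·2 + 1·1 = 3.

3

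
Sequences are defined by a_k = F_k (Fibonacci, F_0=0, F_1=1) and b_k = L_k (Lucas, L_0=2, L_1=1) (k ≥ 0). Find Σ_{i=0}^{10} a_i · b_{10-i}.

605

Write out a_i and b_{10-i} for i = 0,…,10 and sum the products.
Σ = 0·123 + 1·76 + 1·47 + 2·29 + 3·18 + 5·11 + 8·7 + 13·4 + 21·3 + 34·1 + 55·2 = 605.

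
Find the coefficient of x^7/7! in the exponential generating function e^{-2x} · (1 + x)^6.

The EGF product rule gives c_7 = Σ_{k_1+k_2=7} C(7; k_1,k_2) · ∏ g_i(k_i), where e^{-2x} gives (-2)^k; (1+x)^6 gives the falling factorial (6)_k.
g_1(k) for k = 0…7: 1, -2, 4, -8, 16, -32, 64, -128.
g_2(k) for k = 0…7: 1, 6, 30, 120, 360, 720, 720, 0.
c_7 = Σ_k C(7,k)·g_1(k)·g_2(7−k) = 7·(-2)·720 + 21·4·720 + 35·(-8)·360 + 35·16·120 + 21·(-32)·30 + 7·64·6 + 1·(-128)·1 = −10080 + 60480 − 100800 + 67200 − 20160 + 2688 − 128 = -800.

-800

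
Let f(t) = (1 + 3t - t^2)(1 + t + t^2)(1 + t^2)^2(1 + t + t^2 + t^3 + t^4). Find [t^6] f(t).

30

(1 + 3t - t^2) has coefficients 1,3,-1 for degrees 0…2.
(1 + t + t^2) has coefficients 1,1,1,0,0,0,0 for degrees 0…6.
Multiplying by (1 + t^2)^2 gives running coefficients 1,1,3,2,3,1,1 for degrees 0…6.
Finally multiplying by (1 + t + t^2 + t^3 + t^4), the product of all factors after the first has coefficients 1,2,5,7,10,10,10 for degrees 0…6.
[t^6] = 1·10 + 3·10 − 1·10 = 30.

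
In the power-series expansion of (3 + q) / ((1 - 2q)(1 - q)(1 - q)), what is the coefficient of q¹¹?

The denominator gives the recurrence a_n = 4a_(n−1) − 5a_(n−2) + 2a_(n−3) for n ≥ 3; the numerator fixes a_0 = 3, a_1 = 13, a_2 = 37.
Iterating: 3, 13, 37, 89, 197, 417, 861, 1753, 3541, 7121, 14285, 28617, so a_11 = 28617.

28617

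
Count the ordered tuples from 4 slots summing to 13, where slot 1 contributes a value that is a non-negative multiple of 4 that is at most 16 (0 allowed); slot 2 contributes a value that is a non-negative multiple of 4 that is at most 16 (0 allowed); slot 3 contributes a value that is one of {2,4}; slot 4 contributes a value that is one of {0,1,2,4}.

3

The generating function for the choices is (1 + y^4 + y^8 + y^12 + y^16)·(1 + y^4 + y^8 + y^12 + y^16)·(y^2 + y^4)·(1 + y + y^2 + y^4); the count is [y^13].
(1 + y^4 + y^8 + y^12 + y^16) has coefficients 1,0,0,0,1,0,0,0,1,0,0,0,1,0 for degrees 0…13.
(1 + y^4 + y^8 + y^12 + y^16) has coefficients 1,0,0,0,1,0,0,0,1,0,0,0,1,0 for degrees 0…13.
Multiplying by (y^2 + y^4) gives running coefficients 0,0,1,0,1,0,1,0,1,0,1,0,1,0 for degrees 0…13.
Finally multiplying by (1 + y + y^2 + y^4), the product of all factors after the first has coefficients 0,0,1,1,2,1,3,1,3,1,3,1,3,1 for degrees 0…13.
[y^13] = 1·1 + 1·1 + 1·1 + 1·0 = 3.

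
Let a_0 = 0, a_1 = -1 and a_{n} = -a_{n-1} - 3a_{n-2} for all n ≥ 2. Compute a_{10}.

The ordinary generating function has denominator 1 + y + 3y^2.
Iterating the recurrence: a_0,…,a_{10} = 0, -1, 1, 2, -5, -1, 16, -13, -35, 74, 31.

31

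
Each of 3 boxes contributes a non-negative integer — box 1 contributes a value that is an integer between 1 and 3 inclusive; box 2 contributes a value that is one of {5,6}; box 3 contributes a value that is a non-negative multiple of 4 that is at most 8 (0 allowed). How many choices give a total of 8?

The generating function for the choices is (y + y^2 + y^3)·(y^5 + y^6)·(1 + y^4 + y^8); the count is [y^8].
(y + y^2 + y^3) has coefficients 0,1,1,1 for degrees 0…3.
(y^5 + y^6) has coefficients 0,0,0,0,0,1,1,0,0 for degrees 0…8.
Finally multiplying by (1 + y^4 + y^8), the product of all factors after the first has coefficients 0,0,0,0,0,1,1,0,0 for degrees 0…8.
[y^8] = 1·0 + 1·1 + 1·1 = 2.

2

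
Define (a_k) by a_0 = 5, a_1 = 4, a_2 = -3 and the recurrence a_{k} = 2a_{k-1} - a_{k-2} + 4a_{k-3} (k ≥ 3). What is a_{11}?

The ordinary generating function has denominator 1 - 2z + z^2 - 4z^3.
Iterating the recurrence: a_0,…,a_{11} = 5, 4, -3, 10, 39, 56, 113, 326, 763, 1652, 3845, 9090.

9090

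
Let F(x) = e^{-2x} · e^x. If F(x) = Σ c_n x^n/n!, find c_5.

The EGF product rule gives c_5 = Σ_{k_1+k_2=5} C(5; k_1,k_2) · ∏ g_i(k_i), where e^{-2x} gives (-2)^k; e^x gives (1)^k.
g_1(k) for k = 0…5: 1, -2, 4, -8, 16, -32.
g_2(k) for k = 0…5: 1, 1, 1, 1, 1, 1.
c_5 = Σ_k C(5,k)·g_1(k)·g_2(5−k) = 1·1·1 + 5·(-2)·1 + 10·4·1 + 10·(-8)·1 + 5·16·1 + 1·(-32)·1 = 1 − 10 + 40 − 80 + 80 − 32 = -1.

-1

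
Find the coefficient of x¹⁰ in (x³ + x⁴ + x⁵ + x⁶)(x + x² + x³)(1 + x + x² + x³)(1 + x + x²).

(x³ + x⁴ + x⁵ + x⁶) has coefficients 0,0,0,1,1,1,1 for degrees 0…6.
(x + x² + x³) has coefficients 0,1,1,1,0,0,0,0,0,0,0 for degrees 0…10.
Multiplying by (1 + x + x² + x³) gives running coefficients 0,1,2,3,3,2,1,0,0,0,0 for degrees 0…10.
Finally multiplying by (1 + x + x²), the product of all factors after the first has coefficients 0,1,3,6,8,8,6,3,1,0,0 for degrees 0…10.
[x¹⁰] = 1·3 + 1·6 + 1·8 + 1·8 = 25.

25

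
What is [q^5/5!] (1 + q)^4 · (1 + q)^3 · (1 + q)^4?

The EGF product rule gives c_5 = Σ_{k_1+k_2+k_3=5} C(5; k_1,k_2,k_3) · ∏ g_i(k_i), where (1+q)^4 gives the falling factorial (4)_k; (1+q)^3 gives the falling factorial (3)_k; (1+q)^4 gives the falling factorial (4)_k.
g_1(k) for k = 0…5: 1, 4, 12, 24, 24, 0.
g_2(k) for k = 0…5: 1, 3, 6, 6, 0, 0.
g_3(k) for k = 0…5: 1, 4, 12, 24, 24, 0.
First combine the last two factors: h(k) = Σ_j C(k,j)·g_2(j)·g_3(k−j) for k = 0…5: 1, 7, 42, 210, 840, 2520.
c_5 = Σ_k C(5,k)·g_1(k)·h(5−k) = 1·1·2520 + 5·4·840 + 10·12·210 + 10·24·42 + 5·24·7 = 2520 + 16800 + 25200 + 10080 + 840 = 55440.

55440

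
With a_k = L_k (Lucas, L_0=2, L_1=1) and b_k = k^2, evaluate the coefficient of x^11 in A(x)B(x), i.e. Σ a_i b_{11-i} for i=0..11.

This is [x^11] in the product of the two ordinary generating functions.
Σ = 2·121 + 1·100 + 3·81 + 4·64 + 7·49 + 11·36 + 18·25 + 29·16 + 47·9 + 76·4 + 123·1 + 199·0 = 3344.

3344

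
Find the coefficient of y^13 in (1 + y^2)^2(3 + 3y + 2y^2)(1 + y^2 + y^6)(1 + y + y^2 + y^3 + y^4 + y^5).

28

(1 + y^2)^2 has coefficients 1,0,2,0,1 for degrees 0…4.
(3 + 3y + 2y^2) has coefficients 3,3,2,0,0,0,0,0,0,0,0,0,0,0 for degrees 0…13.
Multiplying by (1 + y^2 + y^6) gives running coefficients 3,3,5,3,2,0,3,3,2,0,0,0,0,0 for degrees 0…13.
Finally multiplying by (1 + y + y^2 + y^3 + y^4 + y^5), the product of all factors after the first has coefficients 3,6,11,14,16,16,16,16,13,10,8,8,5,2 for degrees 0…13.
[y^13] = 1·2 + 2·8 + 1·10 = 28.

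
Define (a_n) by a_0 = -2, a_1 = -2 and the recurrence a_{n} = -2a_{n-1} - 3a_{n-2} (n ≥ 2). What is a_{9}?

-482

The ordinary generating function has denominator 1 + 2y + 3y^2.
Iterating the recurrence: a_0,…,a_{9} = -2, -2, 10, -14, -2, 46, -86, 34, 190, -482.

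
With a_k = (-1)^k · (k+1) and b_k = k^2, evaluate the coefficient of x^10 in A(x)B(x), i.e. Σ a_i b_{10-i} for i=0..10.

Write out a_i and b_{10-i} for i = 0,…,10 and sum the products.
Σ = 1·100 − 2·81 + 3·64 − 4·49 + 5·36 − 6·25 + 7·16 − 8·9 + 9·4 − 10·1 + 11·0 = 30.

30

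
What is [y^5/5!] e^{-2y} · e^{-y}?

-243

The EGF product rule gives c_5 = Σ_{k_1+k_2=5} C(5; k_1,k_2) · ∏ g_i(k_i), where e^{-2y} gives (-2)^k; e^{-y} gives (-1)^k.
g_1(k) for k = 0…5: 1, -2, 4, -8, 16, -32.
g_2(k) for k = 0…5: 1, -1, 1, -1, 1, -1.
c_5 = Σ_k C(5,k)·g_1(k)·g_2(5−k) = 1·1·(-1) + 5·(-2)·1 + 10·4·(-1) + 10·(-8)·1 + 5·16·(-1) + 1·(-32)·1 = −1 − 10 − 40 − 80 − 80 − 32 = -243.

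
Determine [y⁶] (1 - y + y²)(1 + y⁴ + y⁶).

(1 - y + y²) has coefficients 1,-1,1 for degrees 0…2.
(1 + y⁴ + y⁶) has coefficients 1,0,0,0,1,0,1 for degrees 0…6.
[y⁶] = 1·1 − 1·0 + 1·1 = 2.

2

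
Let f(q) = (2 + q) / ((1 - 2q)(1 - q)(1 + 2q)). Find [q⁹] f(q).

Partial fractions give a closed form: a_n = (5/2)·2^n + (-1)·1^n + (1/2)·(-2)^n.
At n = 9: a_9 = 1023.

1023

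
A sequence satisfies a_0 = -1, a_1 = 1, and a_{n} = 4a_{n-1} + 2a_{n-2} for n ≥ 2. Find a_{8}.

17264

The ordinary generating function has denominator 1 - 4x - 2x^2.
Iterating the recurrence: a_0,…,a_{8} = -1, 1, 2, 10, 44, 196, 872, 3880, 17264.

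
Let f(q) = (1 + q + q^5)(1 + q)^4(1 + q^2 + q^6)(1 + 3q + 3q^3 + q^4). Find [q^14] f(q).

40

(1 + q + q^5) has coefficients 1,1,0,0,0,1 for degrees 0…5.
(1 + q)^4 has coefficients 1,4,6,4,1,0,0,0,0,0,0,0,0,0,0 for degrees 0…14.
Multiplying by (1 + q^2 + q^6) gives running coefficients 1,4,7,8,7,4,2,4,6,4,1,0,0,0,0 for degrees 0…14.
Finally multiplying by (1 + 3q + 3q^3 + q^4), the product of all factors after the first has coefficients 1,7,19,32,44,50,45,39,37,32,27,25,18,7,1 for degrees 0…14.
[q^14] = 1·1 + 1·7 + 1·32 = 40.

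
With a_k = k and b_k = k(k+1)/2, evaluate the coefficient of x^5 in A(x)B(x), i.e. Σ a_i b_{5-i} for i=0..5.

The convolution is the t^5 coefficient of A(t)B(t).
Σ = 0·15 + 1·10 + 2·6 + 3·3 + 4·1 + 5·0 = 35.

35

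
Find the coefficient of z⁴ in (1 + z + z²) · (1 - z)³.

2

(1 + z + z²) has coefficients 1,1,1 for degrees 0…2.
(1 - z)³ has coefficients 1,-3,3,-1,0 for degrees 0…4.
[z⁴] = 1·0 + 1·(-1) + 1·3 = 2.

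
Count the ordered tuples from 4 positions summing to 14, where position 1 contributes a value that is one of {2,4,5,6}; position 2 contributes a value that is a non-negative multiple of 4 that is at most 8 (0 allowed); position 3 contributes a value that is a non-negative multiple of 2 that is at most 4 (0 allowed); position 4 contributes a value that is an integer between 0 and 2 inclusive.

10

The generating function for the choices is (x² + x⁴ + x⁵ + x⁶)·(1 + x⁴ + x⁸)·(1 + x² + x⁴)·(1 + x + x²); the count is [x¹⁴].
(x² + x⁴ + x⁵ + x⁶) has coefficients 0,0,1,0,1,1,1 for degrees 0…6.
(1 + x⁴ + x⁸) has coefficients 1,0,0,0,1,0,0,0,1,0,0,0,0,0,0 for degrees 0…14.
Multiplying by (1 + x² + x⁴) gives running coefficients 1,0,1,0,2,0,1,0,2,0,1,0,1,0,0 for degrees 0…14.
Finally multiplying by (1 + x + x²), the product of all factors after the first has coefficients 1,1,2,1,3,2,3,1,3,2,3,1,2,1,1 for degrees 0…14.
[x¹⁴] = 1·2 + 1·3 + 1·2 + 1·3 = 10.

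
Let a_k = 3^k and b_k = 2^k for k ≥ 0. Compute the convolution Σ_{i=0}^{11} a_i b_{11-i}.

Write out a_i and b_{11-i} for i = 0,…,11 and sum the products.
Σ = 1·2048 + 3·1024 + 9·512 + 27·256 + 81·128 + 243·64 + 729·32 + 2187·16 + 6561·8 + 19683·4 + 59049·2 + 177147·1 = 527345.

527345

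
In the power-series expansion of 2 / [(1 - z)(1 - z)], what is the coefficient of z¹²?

The denominator gives the recurrence a_n = 2a_(n−1) − a_(n−2) for n ≥ 2; the numerator fixes a_0 = 2, a_1 = 4.
Iterating: 2, 4, 6, 8, 10, 12, 14, 16, 18, 20, 22, 24, 26, so a_12 = 26.

26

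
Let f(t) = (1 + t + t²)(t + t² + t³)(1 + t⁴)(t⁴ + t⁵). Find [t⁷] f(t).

(1 + t + t²) has coefficients 1,1,1 for degrees 0…2.
(t + t² + t³) has coefficients 0,1,1,1,0,0,0,0 for degrees 0…7.
Multiplying by (1 + t⁴) gives running coefficients 0,1,1,1,0,1,1,1 for degrees 0…7.
Finally multiplying by (t⁴ + t⁵), the product of all factors after the first has coefficients 0,0,0,0,0,1,2,2 for degrees 0…7.
[t⁷] = 1·2 + 1·2 + 1·1 = 5.

5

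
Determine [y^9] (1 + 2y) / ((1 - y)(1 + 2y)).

Partial fractions give a closed form: a_n = (1)·1^n.
At n = 9: a_9 = 1.

1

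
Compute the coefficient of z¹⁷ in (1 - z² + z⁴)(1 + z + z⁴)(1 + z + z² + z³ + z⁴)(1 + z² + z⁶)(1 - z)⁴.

(1 - z² + z⁴) has coefficients 1,0,-1,0,1 for degrees 0…4.
(1 + z + z⁴) has coefficients 1,1,0,0,1,0,0,0,0,0,0,0,0,0,0,0,0,0 for degrees 0…17.
Multiplying by (1 + z + z² + z³ + z⁴) gives running coefficients 1,2,2,2,3,2,1,1,1,0,0,0,0,0,0,0,0,0 for degrees 0…17.
Multiplying by (1 + z² + z⁶) gives running coefficients 1,2,3,4,5,4,5,5,4,3,4,2,1,1,1,0,0,0 for degrees 0…17.
Finally multiplying by (1 - z)⁴, the product of all factors after the first has coefficients 1,-2,1,0,0,-2,6,-7,3,1,1,-7,9,-4,-1,0,3,-3 for degrees 0…17.
[z¹⁷] = 1·(-3) − 1·0 + 1·(-4) = -7.

-7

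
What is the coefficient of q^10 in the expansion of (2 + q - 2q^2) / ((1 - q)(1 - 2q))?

4095

The denominator gives the recurrence a_n = 3a_(n−1) − 2a_(n−2) for n ≥ 3; the numerator fixes a_0 = 2, a_1 = 7, a_2 = 15.
Iterating: 2, 7, 15, 31, 63, 127, 255, 511, 1023, 2047, 4095, so a_10 = 4095.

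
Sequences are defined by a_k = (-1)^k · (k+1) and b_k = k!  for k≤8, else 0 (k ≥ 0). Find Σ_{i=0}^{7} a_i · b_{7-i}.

Write out a_i and b_{7-i} for i = 0,…,7 and sum the products.
Σ = 1·5040 − 2·720 + 3·120 − 4·24 + 5·6 − 6·2 + 7·1 − 8·1 = 3881.

3881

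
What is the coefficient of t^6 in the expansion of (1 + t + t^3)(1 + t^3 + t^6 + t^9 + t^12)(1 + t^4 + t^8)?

(1 + t + t^3) has coefficients 1,1,0,1 for degrees 0…3.
(1 + t^3 + t^6 + t^9 + t^12) has coefficients 1,0,0,1,0,0,1 for degrees 0…6.
Finally multiplying by (1 + t^4 + t^8), the product of all factors after the first has coefficients 1,0,0,1,1,0,1 for degrees 0…6.
[t^6] = 1·1 + 1·0 + 1·1 = 2.

2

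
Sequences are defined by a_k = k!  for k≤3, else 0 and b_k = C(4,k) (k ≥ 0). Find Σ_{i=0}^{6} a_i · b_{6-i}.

26

The convolution is the t^6 coefficient of A(t)B(t).
Σ = 1·0 + 1·0 + 2·1 + 6·4 + 0·6 + 0·4 + 0·1 = 26.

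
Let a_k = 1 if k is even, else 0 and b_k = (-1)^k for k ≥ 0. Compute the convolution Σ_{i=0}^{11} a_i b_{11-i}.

The convolution is the t^11 coefficient of A(t)B(t).
Σ = 1·(-1) + 0·1 + 1·(-1) + 0·1 + 1·(-1) + 0·1 + 1·(-1) + 0·1 + 1·(-1) + 0·1 + 1·(-1) + 0·1 = -6.

-6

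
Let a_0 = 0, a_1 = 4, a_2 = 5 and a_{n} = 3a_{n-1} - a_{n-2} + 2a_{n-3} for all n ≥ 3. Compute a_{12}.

The ordinary generating function has denominator 1 - 3q + q^2 - 2q^3.
Iterating the recurrence: a_0,…,a_{12} = 0, 4, 5, 11, 36, 107, 307, 886, 2565, 7423, 21476, 62135, 179775.

179775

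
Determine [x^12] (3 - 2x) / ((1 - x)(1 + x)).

3

The denominator gives the recurrence a_n = a_(n−2) for n ≥ 3; the numerator fixes a_0 = 3, a_1 = -2, a_2 = 3.
Iterating: 3, -2, 3, -2, 3, -2, 3, -2, 3, -2, 3, -2, 3, so a_12 = 3.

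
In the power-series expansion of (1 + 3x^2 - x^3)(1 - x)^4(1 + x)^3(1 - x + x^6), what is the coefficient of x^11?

10

(1 + 3x^2 - x^3) has coefficients 1,0,3,-1 for degrees 0…3.
(1 - x)^4 has coefficients 1,-4,6,-4,1,0,0,0,0,0,0,0 for degrees 0…11.
Multiplying by (1 + x)^3 gives running coefficients 1,-1,-3,3,3,-3,-1,1,0,0,0,0 for degrees 0…11.
Finally multiplying by (1 - x + x^6), the product of all factors after the first has coefficients 1,-2,-2,6,0,-6,3,1,-4,3,3,-3 for degrees 0…11.
[x^11] = 1·(-3) + 3·3 − 1·(-4) = 10.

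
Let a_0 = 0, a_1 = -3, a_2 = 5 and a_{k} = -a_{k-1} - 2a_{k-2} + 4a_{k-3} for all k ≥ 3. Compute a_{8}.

329

The ordinary generating function has denominator 1 + x + 2x^2 - 4x^3.
Iterating the recurrence: a_0,…,a_{8} = 0, -3, 5, 1, -23, 41, 9, -183, 329.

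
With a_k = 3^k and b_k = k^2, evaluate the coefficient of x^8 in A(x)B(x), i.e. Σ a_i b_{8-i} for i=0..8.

9796

Write out a_i and b_{8-i} for i = 0,…,8 and sum the products.
Σ = 1·64 + 3·49 + 9·36 + 27·25 + 81·16 + 243·9 + 729·4 + 2187·1 + 6561·0 = 9796.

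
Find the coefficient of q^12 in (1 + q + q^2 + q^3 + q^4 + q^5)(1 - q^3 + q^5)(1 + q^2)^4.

4

(1 + q + q^2 + q^3 + q^4 + q^5) has coefficients 1,1,1,1,1,1 for degrees 0…5.
(1 - q^3 + q^5) has coefficients 1,0,0,-1,0,1,0,0,0,0,0,0,0 for degrees 0…12.
Finally multiplying by (1 + q^2)^4, the product of all factors after the first has coefficients 1,0,4,-1,6,-3,4,-2,1,2,0,3,0 for degrees 0…12.
[q^12] = 1·0 + 1·3 + 1·0 + 1·2 + 1·1 + 1·(-2) = 4.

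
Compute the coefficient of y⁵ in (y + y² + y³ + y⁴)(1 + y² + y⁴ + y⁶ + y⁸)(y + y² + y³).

5

(y + y² + y³ + y⁴) has coefficients 0,1,1,1,1 for degrees 0…4.
(1 + y² + y⁴ + y⁶ + y⁸) has coefficients 1,0,1,0,1,0 for degrees 0…5.
Finally multiplying by (y + y² + y³), the product of all factors after the first has coefficients 0,1,1,2,1,2 for degrees 0…5.
[y⁵] = 1·1 + 1·2 + 1·1 + 1·1 = 5.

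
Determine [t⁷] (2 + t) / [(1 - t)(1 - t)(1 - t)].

The denominator gives the recurrence a_n = 3a_(n−1) − 3a_(n−2) + a_(n−3) for n ≥ 3; the numerator fixes a_0 = 2, a_1 = 7, a_2 = 15.
Iterating: 2, 7, 15, 26, 40, 57, 77, 100, so a_7 = 100.

100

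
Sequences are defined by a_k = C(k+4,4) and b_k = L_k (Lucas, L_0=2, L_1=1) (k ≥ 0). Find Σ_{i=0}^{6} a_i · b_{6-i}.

1074

Write out a_i and b_{6-i} for i = 0,…,6 and sum the products.
Σ = 1·18 + 5·11 + 15·7 + 35·4 + 70·3 + 126·1 + 210·2 = 1074.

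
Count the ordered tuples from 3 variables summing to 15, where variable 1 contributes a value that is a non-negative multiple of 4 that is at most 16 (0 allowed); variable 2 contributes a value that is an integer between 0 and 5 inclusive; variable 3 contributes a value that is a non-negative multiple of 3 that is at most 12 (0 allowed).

The generating function for the choices is (1 + z^4 + z^8 + z^12 + z^16)·(1 + z + z^2 + z^3 + z^4 + z^5)·(1 + z^3 + z^6 + z^9 + z^12); the count is [z^15].
(1 + z^4 + z^8 + z^12 + z^16) has coefficients 1,0,0,0,1,0,0,0,1,0,0,0,1,0,0,0 for degrees 0…15.
(1 + z + z^2 + z^3 + z^4 + z^5) has coefficients 1,1,1,1,1,1,0,0,0,0,0,0,0,0,0,0 for degrees 0…15.
Finally multiplying by (1 + z^3 + z^6 + z^9 + z^12), the product of all factors after the first has coefficients 1,1,1,2,2,2,2,2,2,2,2,2,2,2,2,1 for degrees 0…15.
[z^15] = 1·1 + 1·2 + 1·2 + 1·2 = 7.

7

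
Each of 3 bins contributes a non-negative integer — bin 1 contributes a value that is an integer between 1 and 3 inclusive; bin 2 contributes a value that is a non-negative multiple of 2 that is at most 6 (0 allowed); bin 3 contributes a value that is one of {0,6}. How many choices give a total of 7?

3

The generating function for the choices is (x + x² + x³)·(1 + x² + x⁴ + x⁶)·(1 + x⁶); the count is [x⁷].
(x + x² + x³) has coefficients 0,1,1,1 for degrees 0…3.
(1 + x² + x⁴ + x⁶) has coefficients 1,0,1,0,1,0,1,0 for degrees 0…7.
Finally multiplying by (1 + x⁶), the product of all factors after the first has coefficients 1,0,1,0,1,0,2,0 for degrees 0…7.
[x⁷] = 1·2 + 1·0 + 1·1 = 3.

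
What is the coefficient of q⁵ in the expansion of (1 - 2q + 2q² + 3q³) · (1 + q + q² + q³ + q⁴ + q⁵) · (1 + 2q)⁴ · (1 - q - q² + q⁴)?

(1 - 2q + 2q² + 3q³) has coefficients 1,-2,2,3 for degrees 0…3.
(1 + q + q² + q³ + q⁴ + q⁵) has coefficients 1,1,1,1,1,1 for degrees 0…5.
Multiplying by (1 + 2q)⁴ gives running coefficients 1,9,33,65,81,81 for degrees 0…5.
Finally multiplying by (1 - q - q² + q⁴), the product of all factors after the first has coefficients 1,8,23,23,-16,-56 for degrees 0…5.
[q⁵] = 1·(-56) − 2·(-16) + 2·23 + 3·23 = 91.

91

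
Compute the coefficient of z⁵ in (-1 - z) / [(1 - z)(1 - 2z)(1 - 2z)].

-450

The denominator gives the recurrence a_n = 5a_(n−1) − 8a_(n−2) + 4a_(n−3) for n ≥ 3; the numerator fixes a_0 = -1, a_1 = -6, a_2 = -22.
Iterating: -1, -6, -22, -66, -178, -450, so a_5 = -450.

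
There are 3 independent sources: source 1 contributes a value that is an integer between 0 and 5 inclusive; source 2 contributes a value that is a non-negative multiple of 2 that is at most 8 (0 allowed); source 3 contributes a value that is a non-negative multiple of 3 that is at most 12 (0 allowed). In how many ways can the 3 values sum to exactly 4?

4

The generating function for the choices is (1 + y + y² + y³ + y⁴ + y⁵)·(1 + y² + y⁴ + y⁶ + y⁸)·(1 + y³ + y⁶ + y⁹ + y¹²); the count is [y⁴].
(1 + y + y² + y³ + y⁴ + y⁵) has coefficients 1,1,1,1,1 for degrees 0…4.
(1 + y² + y⁴ + y⁶ + y⁸) has coefficients 1,0,1,0,1 for degrees 0…4.
Finally multiplying by (1 + y³ + y⁶ + y⁹ + y¹²), the product of all factors after the first has coefficients 1,0,1,1,1 for degrees 0…4.
[y⁴] = 1·1 + 1·1 + 1·1 + 1·0 + 1·1 = 4.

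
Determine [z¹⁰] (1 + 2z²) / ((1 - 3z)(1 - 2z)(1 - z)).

Partial fractions give a closed form: a_n = (11/2)·3^n + (-6)·2^n + (3/2)·1^n.
At n = 10: a_10 = 318627.

318627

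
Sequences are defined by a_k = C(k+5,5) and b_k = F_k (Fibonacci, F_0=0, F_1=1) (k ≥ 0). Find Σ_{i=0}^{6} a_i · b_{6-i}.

591

This is [x^6] in the product of the two ordinary generating functions.
Σ = 1·8 + 6·5 + 21·3 + 56·2 + 126·1 + 252·1 + 462·0 = 591.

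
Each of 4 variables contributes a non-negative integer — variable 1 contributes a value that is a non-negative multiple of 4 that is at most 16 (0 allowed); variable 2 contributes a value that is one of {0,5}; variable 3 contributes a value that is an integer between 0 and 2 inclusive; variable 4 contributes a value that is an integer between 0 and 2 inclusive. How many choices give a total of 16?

4

The generating function for the choices is (1 + t^4 + t^8 + t^12 + t^16)·(1 + t^5)·(1 + t + t^2)·(1 + t + t^2); the count is [t^16].
(1 + t^4 + t^8 + t^12 + t^16) has coefficients 1,0,0,0,1,0,0,0,1,0,0,0,1,0,0,0,1 for degrees 0…16.
(1 + t^5) has coefficients 1,0,0,0,0,1,0,0,0,0,0,0,0,0,0,0,0 for degrees 0…16.
Multiplying by (1 + t + t^2) gives running coefficients 1,1,1,0,0,1,1,1,0,0,0,0,0,0,0,0,0 for degrees 0…16.
Finally multiplying by (1 + t + t^2), the product of all factors after the first has coefficients 1,2,3,2,1,1,2,3,2,1,0,0,0,0,0,0,0 for degrees 0…16.
[t^16] = 1·0 + 1·0 + 1·2 + 1·1 + 1·1 = 4.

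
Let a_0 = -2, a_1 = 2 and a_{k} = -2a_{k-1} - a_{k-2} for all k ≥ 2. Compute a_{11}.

2

The ordinary generating function has denominator 1 + 2t + t^2.
Iterating the recurrence: a_0,…,a_{11} = -2, 2, -2, 2, -2, 2, -2, 2, -2, 2, -2, 2.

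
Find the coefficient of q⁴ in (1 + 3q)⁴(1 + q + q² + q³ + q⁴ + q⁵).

(1 + 3q)⁴ has coefficients 1,12,54,108,81 for degrees 0…4.
(1 + q + q² + q³ + q⁴ + q⁵) has coefficients 1,1,1,1,1 for degrees 0…4.
[q⁴] = 1·1 + 12·1 + 54·1 + 108·1 + 81·1 = 256.

256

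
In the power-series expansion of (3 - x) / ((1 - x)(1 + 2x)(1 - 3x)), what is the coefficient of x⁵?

553

Partial fractions give a closed form: a_n = (-1/3)·1^n + (14/15)·(-2)^n + (12/5)·3^n.
At n = 5: a_5 = 553.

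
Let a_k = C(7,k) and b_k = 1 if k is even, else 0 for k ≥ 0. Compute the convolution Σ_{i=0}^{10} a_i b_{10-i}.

This is [x^10] in the product of the two ordinary generating functions.
Σ = 1·1 + 7·0 + 21·1 + 35·0 + 35·1 + 21·0 + 7·1 + 1·0 + 0·1 + 0·0 + 0·1 = 64.

64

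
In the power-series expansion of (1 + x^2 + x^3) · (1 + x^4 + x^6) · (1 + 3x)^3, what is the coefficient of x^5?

(1 + x^2 + x^3) has coefficients 1,0,1,1 for degrees 0…3.
(1 + x^4 + x^6) has coefficients 1,0,0,0,1,0 for degrees 0…5.
Finally multiplying by (1 + 3x)^3, the product of all factors after the first has coefficients 1,9,27,27,1,9 for degrees 0…5.
[x^5] = 1·9 + 1·27 + 1·27 = 63.

63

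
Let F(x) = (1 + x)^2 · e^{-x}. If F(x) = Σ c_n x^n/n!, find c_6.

The EGF product rule gives c_6 = Σ_{k_1+k_2=6} C(6; k_1,k_2) · ∏ g_i(k_i), where (1+x)^2 gives the falling factorial (2)_k; e^{-x} gives (-1)^k.
g_1(k) for k = 0…6: 1, 2, 2, 0, 0, 0, 0.
g_2(k) for k = 0…6: 1, -1, 1, -1, 1, -1, 1.
c_6 = Σ_k C(6,k)·g_1(k)·g_2(6−k) = 1·1·1 + 6·2·(-1) + 15·2·1 = 1 − 12 + 30 = 19.

19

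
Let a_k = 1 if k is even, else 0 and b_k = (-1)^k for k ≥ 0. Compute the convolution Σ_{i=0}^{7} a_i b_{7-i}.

The convolution is the x^7 coefficient of A(x)B(x).
Σ = 1·(-1) + 0·1 + 1·(-1) + 0·1 + 1·(-1) + 0·1 + 1·(-1) + 0·1 = -4.

-4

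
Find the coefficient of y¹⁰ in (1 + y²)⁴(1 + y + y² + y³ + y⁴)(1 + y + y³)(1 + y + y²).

81

(1 + y²)⁴ has coefficients 1,0,4,0,6,0,4,0,1 for degrees 0…8.
(1 + y + y² + y³ + y⁴) has coefficients 1,1,1,1,1,0,0,0,0,0,0 for degrees 0…10.
Multiplying by (1 + y + y³) gives running coefficients 1,2,2,3,3,2,1,1,0,0,0 for degrees 0…10.
Finally multiplying by (1 + y + y²), the product of all factors after the first has coefficients 1,3,5,7,8,8,6,4,2,1,0 for degrees 0…10.
[y¹⁰] = 1·0 + 4·2 + 6·6 + 4·8 + 1·5 = 81.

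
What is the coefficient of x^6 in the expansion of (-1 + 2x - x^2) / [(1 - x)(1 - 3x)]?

-486

The denominator gives the recurrence a_n = 4a_(n−1) − 3a_(n−2) for n ≥ 3; the numerator fixes a_0 = -1, a_1 = -2, a_2 = -6.
Iterating: -1, -2, -6, -18, -54, -162, -486, so a_6 = -486.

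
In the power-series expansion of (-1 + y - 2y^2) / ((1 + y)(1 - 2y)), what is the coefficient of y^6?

-44

The denominator gives the recurrence a_n = a_(n−1) + 2a_(n−2) for n ≥ 3; the numerator fixes a_0 = -1, a_1 = 0, a_2 = -4.
Iterating: -1, 0, -4, -4, -12, -20, -44, so a_6 = -44.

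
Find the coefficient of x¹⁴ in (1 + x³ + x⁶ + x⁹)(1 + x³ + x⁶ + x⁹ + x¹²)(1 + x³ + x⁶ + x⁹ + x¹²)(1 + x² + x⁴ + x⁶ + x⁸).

(1 + x³ + x⁶ + x⁹) has coefficients 1,0,0,1,0,0,1,0,0,1 for degrees 0…9.
(1 + x³ + x⁶ + x⁹ + x¹²) has coefficients 1,0,0,1,0,0,1,0,0,1,0,0,1,0,0 for degrees 0…14.
Multiplying by (1 + x³ + x⁶ + x⁹ + x¹²) gives running coefficients 1,0,0,2,0,0,3,0,0,4,0,0,5,0,0 for degrees 0…14.
Finally multiplying by (1 + x² + x⁴ + x⁶ + x⁸), the product of all factors after the first has coefficients 1,0,1,2,1,2,4,2,4,6,3,6,8,4,8 for degrees 0…14.
[x¹⁴] = 1·8 + 1·6 + 1·4 + 1·2 = 20.

20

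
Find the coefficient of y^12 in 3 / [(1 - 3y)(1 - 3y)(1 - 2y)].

The denominator gives the recurrence a_n = 8a_(n−1) − 21a_(n−2) + 18a_(n−3) for n ≥ 3; the numerator fixes a_0 = 3, a_1 = 24, a_2 = 129.
Iterating: 3, 24, 129, 582, 2379, 9132, 33573, 119634, 416415, 1423320, 4795257, 15967806, 52661811, so a_12 = 52661811.

52661811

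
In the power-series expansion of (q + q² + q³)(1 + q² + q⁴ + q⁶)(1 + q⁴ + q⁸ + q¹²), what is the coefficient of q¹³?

(q + q² + q³) has coefficients 0,1,1,1 for degrees 0…3.
(1 + q² + q⁴ + q⁶) has coefficients 1,0,1,0,1,0,1,0,0,0,0,0,0,0 for degrees 0…13.
Finally multiplying by (1 + q⁴ + q⁸ + q¹²), the product of all factors after the first has coefficients 1,0,1,0,2,0,2,0,2,0,2,0,2,0 for degrees 0…13.
[q¹³] = 1·2 + 1·0 + 1·2 = 4.

4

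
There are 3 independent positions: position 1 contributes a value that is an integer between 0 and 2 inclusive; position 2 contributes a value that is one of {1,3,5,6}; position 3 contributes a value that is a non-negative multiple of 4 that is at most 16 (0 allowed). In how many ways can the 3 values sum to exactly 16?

2

The generating function for the choices is (1 + q + q²)·(q + q³ + q⁵ + q⁶)·(1 + q⁴ + q⁸ + q¹² + q¹⁶); the count is [q¹⁶].
(1 + q + q²) has coefficients 1,1,1 for degrees 0…2.
(q + q³ + q⁵ + q⁶) has coefficients 0,1,0,1,0,1,1,0,0,0,0,0,0,0,0,0,0 for degrees 0…16.
Finally multiplying by (1 + q⁴ + q⁸ + q¹² + q¹⁶), the product of all factors after the first has coefficients 0,1,0,1,0,2,1,1,0,2,1,1,0,2,1,1,0 for degrees 0…16.
[q¹⁶] = 1·0 + 1·1 + 1·1 = 2.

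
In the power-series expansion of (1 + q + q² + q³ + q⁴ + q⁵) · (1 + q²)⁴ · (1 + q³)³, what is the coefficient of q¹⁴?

59

(1 + q + q² + q³ + q⁴ + q⁵) has coefficients 1,1,1,1,1,1 for degrees 0…5.
(1 + q²)⁴ has coefficients 1,0,4,0,6,0,4,0,1,0,0,0,0,0,0 for degrees 0…14.
Finally multiplying by (1 + q³)³, the product of all factors after the first has coefficients 1,0,4,3,6,12,7,18,13,13,18,7,12,6,3 for degrees 0…14.
[q¹⁴] = 1·3 + 1·6 + 1·12 + 1·7 + 1·18 + 1·13 = 59.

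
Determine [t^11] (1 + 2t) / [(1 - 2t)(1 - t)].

Partial fractions give a closed form: a_n = (4)·2^n + (-3)·1^n.
At n = 11: a_11 = 8189.

8189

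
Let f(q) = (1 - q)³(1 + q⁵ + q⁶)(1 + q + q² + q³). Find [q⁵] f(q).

(1 - q)³ has coefficients 1,-3,3,-1 for degrees 0…3.
(1 + q⁵ + q⁶) has coefficients 1,0,0,0,0,1 for degrees 0…5.
Finally multiplying by (1 + q + q² + q³), the product of all factors after the first has coefficients 1,1,1,1,0,1 for degrees 0…5.
[q⁵] = 1·1 − 3·0 + 3·1 − 1·1 = 3.

3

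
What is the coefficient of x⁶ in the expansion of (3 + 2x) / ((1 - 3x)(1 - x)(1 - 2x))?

The denominator gives the recurrence a_n = 6a_(n−1) − 11a_(n−2) + 6a_(n−3) for n ≥ 3; the numerator fixes a_0 = 3, a_1 = 20, a_2 = 87.
Iterating: 3, 20, 87, 320, 1083, 3500, 11007, so a_6 = 11007.

11007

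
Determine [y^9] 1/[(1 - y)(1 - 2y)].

Partial fractions give a closed form: a_n = (-1)·1^n + (2)·2^n.
At n = 9: a_9 = 1023.

1023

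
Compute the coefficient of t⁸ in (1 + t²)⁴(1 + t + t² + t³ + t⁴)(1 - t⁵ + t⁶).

11

(1 + t²)⁴ has coefficients 1,0,4,0,6,0,4,0,1 for degrees 0…8.
(1 + t + t² + t³ + t⁴) has coefficients 1,1,1,1,1,0,0,0,0 for degrees 0…8.
Finally multiplying by (1 - t⁵ + t⁶), the product of all factors after the first has coefficients 1,1,1,1,1,-1,0,0,0 for degrees 0…8.
[t⁸] = 1·0 + 4·0 + 6·1 + 4·1 + 1·1 = 11.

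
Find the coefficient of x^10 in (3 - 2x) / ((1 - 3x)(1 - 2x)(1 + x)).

Partial fractions give a closed form: a_n = (21/4)·3^n + (-8/3)·2^n + (5/12)·(-1)^n.
At n = 10: a_10 = 307277.

307277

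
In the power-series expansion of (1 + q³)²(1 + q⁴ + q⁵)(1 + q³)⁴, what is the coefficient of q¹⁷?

(1 + q³)² has coefficients 1,0,0,2,0,0,1 for degrees 0…6.
(1 + q⁴ + q⁵) has coefficients 1,0,0,0,1,1,0,0,0,0,0,0,0,0,0,0,0,0 for degrees 0…17.
Finally multiplying by (1 + q³)⁴, the product of all factors after the first has coefficients 1,0,0,4,1,1,6,4,4,4,6,6,1,4,4,0,1,1 for degrees 0…17.
[q¹⁷] = 1·1 + 2·4 + 1·6 = 15.

15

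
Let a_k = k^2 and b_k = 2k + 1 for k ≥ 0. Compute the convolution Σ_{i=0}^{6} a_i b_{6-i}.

Write out a_i and b_{6-i} for i = 0,…,6 and sum the products.
Σ = 0·13 + 1·11 + 4·9 + 9·7 + 16·5 + 25·3 + 36·1 = 301.

301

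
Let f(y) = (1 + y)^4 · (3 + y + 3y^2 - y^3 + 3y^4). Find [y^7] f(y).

(1 + y)^4 has coefficients 1,4,6,4,1 for degrees 0…4.
(3 + y + 3y^2 - y^3 + 3y^4) has coefficients 3,1,3,-1,3,0,0,0 for degrees 0…7.
[y^7] = 1·0 + 4·0 + 6·0 + 4·3 + 1·(-1) = 11.

11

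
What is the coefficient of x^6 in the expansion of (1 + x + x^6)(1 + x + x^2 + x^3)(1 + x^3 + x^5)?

(1 + x + x^6) has coefficients 1,1,0,0,0,0,1 for degrees 0…6.
(1 + x + x^2 + x^3) has coefficients 1,1,1,1,0,0,0 for degrees 0…6.
Finally multiplying by (1 + x^3 + x^5), the product of all factors after the first has coefficients 1,1,1,2,1,2,2 for degrees 0…6.
[x^6] = 1·2 + 1·2 + 1·1 = 5.

5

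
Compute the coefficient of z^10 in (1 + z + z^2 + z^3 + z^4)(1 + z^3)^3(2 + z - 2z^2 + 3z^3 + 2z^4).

(1 + z + z^2 + z^3 + z^4) has coefficients 1,1,1,1,1 for degrees 0…4.
(1 + z^3)^3 has coefficients 1,0,0,3,0,0,3,0,0,1,0 for degrees 0…10.
Finally multiplying by (2 + z - 2z^2 + 3z^3 + 2z^4), the product of all factors after the first has coefficients 2,1,-2,9,5,-6,15,9,-6,11,7 for degrees 0…10.
[z^10] = 1·7 + 1·11 + 1·(-6) + 1·9 + 1·15 = 36.

36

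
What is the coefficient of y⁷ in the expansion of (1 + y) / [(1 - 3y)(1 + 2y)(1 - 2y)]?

Partial fractions give a closed form: a_n = (12/5)·3^n + (1/10)·(-2)^n + (-3/2)·2^n.
At n = 7: a_7 = 5044.

5044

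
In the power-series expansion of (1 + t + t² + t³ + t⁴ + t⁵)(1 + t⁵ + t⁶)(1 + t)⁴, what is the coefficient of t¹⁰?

(1 + t + t² + t³ + t⁴ + t⁵) has coefficients 1,1,1,1,1,1 for degrees 0…5.
(1 + t⁵ + t⁶) has coefficients 1,0,0,0,0,1,1,0,0,0,0 for degrees 0…10.
Finally multiplying by (1 + t)⁴, the product of all factors after the first has coefficients 1,4,6,4,1,1,5,10,10,5,1 for degrees 0…10.
[t¹⁰] = 1·1 + 1·5 + 1·10 + 1·10 + 1·5 + 1·1 = 32.

32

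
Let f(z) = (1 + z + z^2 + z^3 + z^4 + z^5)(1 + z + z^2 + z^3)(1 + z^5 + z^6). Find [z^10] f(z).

(1 + z + z^2 + z^3 + z^4 + z^5) has coefficients 1,1,1,1,1,1 for degrees 0…5.
(1 + z + z^2 + z^3) has coefficients 1,1,1,1,0,0,0,0,0,0,0 for degrees 0…10.
Finally multiplying by (1 + z^5 + z^6), the product of all factors after the first has coefficients 1,1,1,1,0,1,2,2,2,1,0 for degrees 0…10.
[z^10] = 1·0 + 1·1 + 1·2 + 1·2 + 1·2 + 1·1 = 8.

8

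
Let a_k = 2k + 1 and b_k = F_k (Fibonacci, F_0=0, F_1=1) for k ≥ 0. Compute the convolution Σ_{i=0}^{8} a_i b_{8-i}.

212

Write out a_i and b_{8-i} for i = 0,…,8 and sum the products.
Σ = 1·21 + 3·13 + 5·8 + 7·5 + 9·3 + 11·2 + 13·1 + 15·1 + 17·0 = 212.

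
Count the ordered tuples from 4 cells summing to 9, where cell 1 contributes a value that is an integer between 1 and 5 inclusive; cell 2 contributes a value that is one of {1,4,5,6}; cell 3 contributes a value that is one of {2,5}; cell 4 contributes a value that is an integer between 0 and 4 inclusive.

13

The generating function for the choices is (q + q^2 + q^3 + q^4 + q^5)·(q + q^4 + q^5 + q^6)·(q^2 + q^5)·(1 + q + q^2 + q^3 + q^4); the count is [q^9].
(q + q^2 + q^3 + q^4 + q^5) has coefficients 0,1,1,1,1,1 for degrees 0…5.
(q + q^4 + q^5 + q^6) has coefficients 0,1,0,0,1,1,1,0,0,0 for degrees 0…9.
Multiplying by (q^2 + q^5) gives running coefficients 0,0,0,1,0,0,2,1,1,1 for degrees 0…9.
Finally multiplying by (1 + q + q^2 + q^3 + q^4), the product of all factors after the first has coefficients 0,0,0,1,1,1,3,4,4,5 for degrees 0…9.
[q^9] = 1·4 + 1·4 + 1·3 + 1·1 + 1·1 = 13.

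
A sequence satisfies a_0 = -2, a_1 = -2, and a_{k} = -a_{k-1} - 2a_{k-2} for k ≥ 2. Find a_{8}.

The ordinary generating function has denominator 1 + z + 2z^2.
Iterating the recurrence: a_0,…,a_{8} = -2, -2, 6, -2, -10, 14, 6, -34, 22.

22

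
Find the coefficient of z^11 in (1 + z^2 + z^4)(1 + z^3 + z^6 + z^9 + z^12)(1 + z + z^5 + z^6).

4

(1 + z^2 + z^4) has coefficients 1,0,1,0,1 for degrees 0…4.
(1 + z^3 + z^6 + z^9 + z^12) has coefficients 1,0,0,1,0,0,1,0,0,1,0,0 for degrees 0…11.
Finally multiplying by (1 + z + z^5 + z^6), the product of all factors after the first has coefficients 1,1,0,1,1,1,2,1,1,2,1,1 for degrees 0…11.
[z^11] = 1·1 + 1·2 + 1·1 = 4.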